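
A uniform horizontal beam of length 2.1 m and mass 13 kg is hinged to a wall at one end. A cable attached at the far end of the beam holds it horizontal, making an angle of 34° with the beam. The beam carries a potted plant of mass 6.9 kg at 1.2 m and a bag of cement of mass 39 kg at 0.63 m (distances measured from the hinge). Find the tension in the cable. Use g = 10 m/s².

T ≈ 396 N

Take moments about the hinge.
Beam weight: 13 × 10 = 130 N down at 1.05 m → arm 1.05 m, τ = 130 × 1.05 = 136.5 N·m clockwise.
Potted plant: 6.9 × 10 = 69 N down at 1.2 m → arm 1.2 m, τ = 69 × 1.2 = 82.8 N·m clockwise.
Bag of cement: 39 × 10 = 390 N down at 0.63 m → arm 0.63 m, τ = 390 × 0.63 = 245.7 N·m clockwise.
Total clockwise load moment = 465 N·m.
The cable tension T acts at 2.1 m; only its component perpendicular to the beam, T sinθ, produces torque. sin 34° = 0.5592.
Setting net torque to zero: T × 2.1 × 0.5592 = 465 → T = 465 / 1.174 = 396 N.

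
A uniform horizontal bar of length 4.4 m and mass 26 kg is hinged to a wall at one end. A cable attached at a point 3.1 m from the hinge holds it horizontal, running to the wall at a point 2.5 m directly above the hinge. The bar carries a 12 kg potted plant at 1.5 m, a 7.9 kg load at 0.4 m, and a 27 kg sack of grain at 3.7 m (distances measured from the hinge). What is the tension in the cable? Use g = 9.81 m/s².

T ≈ 899 N

Taking torques about the hinge:
Beam weight: 26 × 9.81 = 255.1 N down at 2.2 m → arm 2.2 m, τ = 255.1 × 2.2 = 561.2 N·m clockwise.
Potted plant: 12 × 9.81 = 117.7 N down at 1.5 m → arm 1.5 m, τ = 117.7 × 1.5 = 176.6 N·m clockwise.
Load: 7.9 × 9.81 = 77.5 N down at 0.4 m → arm 0.4 m, τ = 77.5 × 0.4 = 31 N·m clockwise.
Sack of grain: 27 × 9.81 = 264.9 N down at 3.7 m → arm 3.7 m, τ = 264.9 × 3.7 = 980.1 N·m clockwise.
Total clockwise load moment = 1749 N·m.
The cable tension T acts at 3.1 m; only its component perpendicular to the bar, T sinθ, produces torque. sinθ = h/√(h²+d²) = 2.5/√(2.5²+3.1²) = 0.6278.
Balancing moments: T × 3.1 × 0.6278 = 1749, giving T = 1749 / 1.946 = 899 N.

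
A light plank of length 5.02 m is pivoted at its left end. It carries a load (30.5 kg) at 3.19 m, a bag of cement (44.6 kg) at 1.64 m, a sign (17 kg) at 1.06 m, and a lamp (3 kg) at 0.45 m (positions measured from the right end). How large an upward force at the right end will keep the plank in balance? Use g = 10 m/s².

Take moments about the left end.
Load: 30.5 × 10 = 305 N down at 3.19 m → arm 1.83 m, τ = 305 × 1.83 = 558.1 N·m clockwise.
Bag of cement: 44.6 × 10 = 446 N down at 1.64 m → arm 3.38 m, τ = 446 × 3.38 = 1507 N·m clockwise.
Sign: 17 × 10 = 170 N down at 1.06 m → arm 3.96 m, τ = 170 × 3.96 = 673.2 N·m clockwise.
Lamp: 3 × 10 = 30 N down at 0.45 m → arm 4.57 m, τ = 30 × 4.57 = 137.1 N·m clockwise.
Net moment of the loads = 2875 N·m clockwise.
The upward force F acts at the right end, arm 5.02 m, giving F × 5.02 counterclockwise.
Setting net torque to zero: F × 5.02 = 2875 → F = 2875 / 5.02 = 573 N.

F ≈ 573 N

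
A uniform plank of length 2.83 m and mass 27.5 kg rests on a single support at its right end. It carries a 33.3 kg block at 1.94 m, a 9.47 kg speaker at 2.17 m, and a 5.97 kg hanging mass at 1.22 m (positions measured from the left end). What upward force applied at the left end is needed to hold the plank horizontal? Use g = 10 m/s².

F ≈ 298 N

About the right end:
Beam weight: 27.5 × 10 = 275 N down at 1.415 m → arm 1.415 m, τ = 275 × 1.415 = 389.1 N·m counterclockwise.
Block: 33.3 × 10 = 333 N down at 1.94 m → arm 0.89 m, τ = 333 × 0.89 = 296.4 N·m counterclockwise.
Speaker: 9.47 × 10 = 94.7 N down at 2.17 m → arm 0.66 m, τ = 94.7 × 0.66 = 62.5 N·m counterclockwise.
Hanging mass: 5.97 × 10 = 59.7 N down at 1.22 m → arm 1.61 m, τ = 59.7 × 1.61 = 96.12 N·m counterclockwise.
Net moment of the loads = 844.1 N·m counterclockwise.
The upward force F acts at the left end, arm 2.83 m, giving F × 2.83 clockwise.
For rotational equilibrium, F × 2.83 = 844.1, so F = 844.1 / 2.83 = 298 N.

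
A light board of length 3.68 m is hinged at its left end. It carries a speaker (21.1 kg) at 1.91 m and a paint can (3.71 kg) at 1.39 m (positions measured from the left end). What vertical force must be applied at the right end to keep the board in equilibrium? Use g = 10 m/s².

F ≈ 124 N

About the left end:
Speaker: 21.1 × 10 = 211 N down at 1.91 m → arm 1.91 m, τ = 211 × 1.91 = 403 N·m clockwise.
Paint can: 3.71 × 10 = 37.1 N down at 1.39 m → arm 1.39 m, τ = 37.1 × 1.39 = 51.57 N·m clockwise.
Net moment of the loads = 454.6 N·m clockwise.
The upward force F acts at the right end, arm 3.68 m, giving F × 3.68 counterclockwise.
Balancing moments: F × 3.68 = 454.6, giving F = 454.6 / 3.68 = 124 N.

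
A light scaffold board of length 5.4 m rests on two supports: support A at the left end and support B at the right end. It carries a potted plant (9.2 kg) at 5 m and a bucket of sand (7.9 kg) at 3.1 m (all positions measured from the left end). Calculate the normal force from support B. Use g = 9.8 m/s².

R_B ≈ 128 N

Sum moments about support A (its reaction then has zero moment arm).
Potted plant: 9.2 × 9.8 = 90.16 N down at 5 m → arm 5 m, τ = 90.16 × 5 = 450.8 N·m clockwise.
Bucket of sand: 7.9 × 9.8 = 77.42 N down at 3.1 m → arm 3.1 m, τ = 77.42 × 3.1 = 240 N·m clockwise.
Net load moment about support A = 690.8 N·m clockwise.
Reaction R at support B is upward at 5.4 m, arm 5.4 m → moment R × 5.4 counterclockwise.
Setting net torque to zero: R × 5.4 = 690.8 → R = 128 N.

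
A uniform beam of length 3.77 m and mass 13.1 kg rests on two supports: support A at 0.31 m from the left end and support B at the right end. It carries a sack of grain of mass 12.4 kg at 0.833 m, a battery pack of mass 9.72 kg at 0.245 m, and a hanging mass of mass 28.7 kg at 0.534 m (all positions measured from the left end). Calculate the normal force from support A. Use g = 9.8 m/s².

Sum moments about support B (its reaction then has zero moment arm).
Beam weight: 13.1 × 9.8 = 128.4 N down at 1.885 m → arm 1.885 m, τ = 128.4 × 1.885 = 242 N·m counterclockwise.
Sack of grain: 12.4 × 9.8 = 121.5 N down at 0.833 m → arm 2.937 m, τ = 121.5 × 2.937 = 356.8 N·m counterclockwise.
Battery pack: 9.72 × 9.8 = 95.26 N down at 0.245 m → arm 3.525 m, τ = 95.26 × 3.525 = 335.8 N·m counterclockwise.
Hanging mass: 28.7 × 9.8 = 281.3 N down at 0.534 m → arm 3.236 m, τ = 281.3 × 3.236 = 910.3 N·m counterclockwise.
Net load moment about support B = 1845 N·m counterclockwise.
Reaction R at support A is upward at 0.31 m, arm 3.46 m → moment R × 3.46 clockwise.
Setting net torque to zero: R × 3.46 = 1845 → R = 533 N.

R_A ≈ 533 N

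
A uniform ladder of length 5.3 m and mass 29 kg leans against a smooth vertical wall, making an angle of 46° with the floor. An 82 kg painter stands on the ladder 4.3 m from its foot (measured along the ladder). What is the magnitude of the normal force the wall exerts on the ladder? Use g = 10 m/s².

Sum moments about the foot of the ladder (the floor normal and friction both act there and drop out).
Ladder weight 29×10 = 290 N acts at 2.65 m along the ladder; its horizontal arm is 2.65·cos46° = 1.841 m → τ = 533.9 N·m clockwise.
Painter: 82×10 = 820 N at 4.3 m → arm 2.987 m → τ = 2449 N·m clockwise.
Wall normal N acts horizontally at the top; its moment arm is the height L sinθ = 5.3·sin46° = 3.813 m, counterclockwise.
Balancing moments: N × 3.813 = 2983, giving N = 782 N.

N_wall ≈ 782 N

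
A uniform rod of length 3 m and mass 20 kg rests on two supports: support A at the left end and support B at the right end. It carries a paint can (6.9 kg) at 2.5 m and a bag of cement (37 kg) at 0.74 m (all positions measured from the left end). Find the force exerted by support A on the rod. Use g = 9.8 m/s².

R_A ≈ 382 N

About support B:
Beam weight: 20 × 9.8 = 196 N down at 1.5 m → arm 1.5 m, τ = 196 × 1.5 = 294 N·m counterclockwise.
Paint can: 6.9 × 9.8 = 67.62 N down at 2.5 m → arm 0.5 m, τ = 67.62 × 0.5 = 33.81 N·m counterclockwise.
Bag of cement: 37 × 9.8 = 362.6 N down at 0.74 m → arm 2.26 m, τ = 362.6 × 2.26 = 819.5 N·m counterclockwise.
Net load moment about support B = 1147 N·m counterclockwise.
Reaction R at support A is upward at 0 m, arm 3 m → moment R × 3 clockwise.
Balancing moments: R × 3 = 1147, giving R = 382 N.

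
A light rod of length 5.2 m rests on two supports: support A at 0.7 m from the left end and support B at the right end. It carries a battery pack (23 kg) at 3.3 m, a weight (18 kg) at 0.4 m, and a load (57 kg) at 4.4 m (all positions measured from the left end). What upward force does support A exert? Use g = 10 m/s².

R_A ≈ 390 N

Choose support B as the axis so its reaction then has zero moment arm.
Battery pack: 23 × 10 = 230 N down at 3.3 m → arm 1.9 m, τ = 230 × 1.9 = 437 N·m counterclockwise.
Weight: 18 × 10 = 180 N down at 0.4 m → arm 4.8 m, τ = 180 × 4.8 = 864 N·m counterclockwise.
Load: 57 × 10 = 570 N down at 4.4 m → arm 0.8 m, τ = 570 × 0.8 = 456 N·m counterclockwise.
Net load moment about support B = 1757 N·m counterclockwise.
Reaction R at support A is upward at 0.7 m, arm 4.5 m → moment R × 4.5 clockwise.
Στ = 0 ⇒ R × 4.5 = 1757 ⇒ R = 390 N.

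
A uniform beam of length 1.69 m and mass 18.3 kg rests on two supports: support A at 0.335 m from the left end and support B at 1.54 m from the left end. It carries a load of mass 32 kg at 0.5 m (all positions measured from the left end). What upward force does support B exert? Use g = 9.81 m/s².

Take moments about support A.
Beam weight: 18.3 × 9.81 = 179.5 N down at 0.845 m → arm 0.51 m, τ = 179.5 × 0.51 = 91.55 N·m clockwise.
Load: 32 × 9.81 = 313.9 N down at 0.5 m → arm 0.165 m, τ = 313.9 × 0.165 = 51.79 N·m clockwise.
Net load moment about support A = 143.3 N·m clockwise.
Reaction R at support B is upward at 1.54 m, arm 1.205 m → moment R × 1.205 counterclockwise.
Balancing moments: R × 1.205 = 143.3, giving R = 119 N.

R_B ≈ 119 N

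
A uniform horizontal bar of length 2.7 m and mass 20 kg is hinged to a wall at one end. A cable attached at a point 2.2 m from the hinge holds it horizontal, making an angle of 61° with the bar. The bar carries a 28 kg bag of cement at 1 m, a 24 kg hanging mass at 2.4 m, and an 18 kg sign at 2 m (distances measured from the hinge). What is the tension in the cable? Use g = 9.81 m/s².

T ≈ 758 N

About the hinge:
Beam weight: 20 × 9.81 = 196.2 N down at 1.35 m → arm 1.35 m, τ = 196.2 × 1.35 = 264.9 N·m clockwise.
Bag of cement: 28 × 9.81 = 274.7 N down at 1 m → arm 1 m, τ = 274.7 × 1 = 274.7 N·m clockwise.
Hanging mass: 24 × 9.81 = 235.4 N down at 2.4 m → arm 2.4 m, τ = 235.4 × 2.4 = 565 N·m clockwise.
Sign: 18 × 9.81 = 176.6 N down at 2 m → arm 2 m, τ = 176.6 × 2 = 353.2 N·m clockwise.
Total clockwise load moment = 1458 N·m.
The cable tension T acts at 2.2 m; only its component perpendicular to the bar, T sinθ, produces torque. sin 61° = 0.8746.
Balancing moments: T × 2.2 × 0.8746 = 1458, giving T = 1458 / 1.924 = 758 N.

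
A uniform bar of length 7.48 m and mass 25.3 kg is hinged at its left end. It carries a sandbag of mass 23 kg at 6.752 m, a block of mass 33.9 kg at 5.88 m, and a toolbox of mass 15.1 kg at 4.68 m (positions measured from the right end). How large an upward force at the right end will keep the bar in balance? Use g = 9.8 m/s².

Sum moments about the left end (the unknown pivot reaction has zero arm there).
Beam weight: 25.3 × 9.8 = 247.9 N down at 3.74 m → arm 3.74 m, τ = 247.9 × 3.74 = 927.1 N·m clockwise.
Sandbag: 23 × 9.8 = 225.4 N down at 6.752 m → arm 0.728 m, τ = 225.4 × 0.728 = 164.1 N·m clockwise.
Block: 33.9 × 9.8 = 332.2 N down at 5.88 m → arm 1.6 m, τ = 332.2 × 1.6 = 531.5 N·m clockwise.
Toolbox: 15.1 × 9.8 = 148 N down at 4.68 m → arm 2.8 m, τ = 148 × 2.8 = 414.4 N·m clockwise.
Net moment of the loads = 2037 N·m clockwise.
The upward force F acts at the right end, arm 7.48 m, giving F × 7.48 counterclockwise.
Στ = 0 ⇒ F × 7.48 = 2037 ⇒ F = 2037 / 7.48 = 272 N.

F ≈ 272 N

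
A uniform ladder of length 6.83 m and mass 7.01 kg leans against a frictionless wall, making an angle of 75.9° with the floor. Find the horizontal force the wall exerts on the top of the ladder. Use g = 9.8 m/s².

N_wall ≈ 8.63 N

Take moments about the foot of the ladder.
Ladder weight 7.01×9.8 = 68.7 N acts at 3.415 m along the ladder; its horizontal arm is 3.415·cos75.9° = 0.8319 m → τ = 57.15 N·m clockwise.
Wall normal N acts horizontally at the top; its moment arm is the height L sinθ = 6.83·sin75.9° = 6.624 m, counterclockwise.
Setting net torque to zero: N × 6.624 = 57.15 → N = 8.63 N.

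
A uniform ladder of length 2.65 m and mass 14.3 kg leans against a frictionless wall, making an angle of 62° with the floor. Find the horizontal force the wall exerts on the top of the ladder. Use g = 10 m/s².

Sum moments about the foot of the ladder (the floor normal and friction both act there and drop out).
Ladder weight 14.3×10 = 143 N acts at 1.325 m along the ladder; its horizontal arm is 1.325·cos62° = 0.622 m → τ = 88.95 N·m clockwise.
Wall normal N acts horizontally at the top; its moment arm is the height L sinθ = 2.65·sin62° = 2.34 m, counterclockwise.
For rotational equilibrium, N × 2.34 = 88.95, so N = 38 N.

N_wall ≈ 38 N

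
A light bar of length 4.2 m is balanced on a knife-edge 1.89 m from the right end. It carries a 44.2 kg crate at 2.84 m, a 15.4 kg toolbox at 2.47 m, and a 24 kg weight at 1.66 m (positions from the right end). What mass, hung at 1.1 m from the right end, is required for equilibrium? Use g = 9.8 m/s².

Choose the knife-edge (at 1.89 m from the right end) as the axis so the support reaction has zero arm there.
Crate: 44.2 × 9.8 = 433.2 N down at 2.84 m → arm 0.95 m, τ = 433.2 × 0.95 = 411.5 N·m counterclockwise.
Toolbox: 15.4 × 9.8 = 150.9 N down at 2.47 m → arm 0.58 m, τ = 150.9 × 0.58 = 87.52 N·m counterclockwise.
Weight: 24 × 9.8 = 235.2 N down at 1.66 m → arm 0.23 m, τ = 235.2 × 0.23 = 54.1 N·m clockwise.
Net moment of known loads = 444.9 N·m counterclockwise.
An unknown mass m at 1.1 m has arm 0.79 m; its moment is m·g·0.79 clockwise.
For rotational equilibrium, m × 9.8 × 0.79 = 444.9, so m = 444.9 / (9.8 × 0.79) = 57.5 kg.

m ≈ 57.5 kg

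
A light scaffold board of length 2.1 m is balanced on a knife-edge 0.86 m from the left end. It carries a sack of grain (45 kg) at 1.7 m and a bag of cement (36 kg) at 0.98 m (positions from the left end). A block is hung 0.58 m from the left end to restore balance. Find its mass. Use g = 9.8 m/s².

m ≈ 150 kg

Taking torques about the knife-edge (at 0.86 m from the left end):
Sack of grain: 45 × 9.8 = 441 N down at 1.7 m → arm 0.84 m, τ = 441 × 0.84 = 370.4 N·m clockwise.
Bag of cement: 36 × 9.8 = 352.8 N down at 0.98 m → arm 0.12 m, τ = 352.8 × 0.12 = 42.34 N·m clockwise.
Net moment of known loads = 412.7 N·m clockwise.
An unknown mass m at 0.58 m has arm 0.28 m; its moment is m·g·0.28 counterclockwise.
Στ = 0 ⇒ m × 9.8 × 0.28 = 412.7 ⇒ m = 412.7 / (9.8 × 0.28) = 150 kg.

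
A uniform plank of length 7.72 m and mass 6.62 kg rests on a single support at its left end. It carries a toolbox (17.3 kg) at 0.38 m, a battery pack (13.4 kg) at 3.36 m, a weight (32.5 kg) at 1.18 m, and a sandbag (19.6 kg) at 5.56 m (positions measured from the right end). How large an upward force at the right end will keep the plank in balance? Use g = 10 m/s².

Taking torques about the left end:
Beam weight: 6.62 × 10 = 66.2 N down at 3.86 m → arm 3.86 m, τ = 66.2 × 3.86 = 255.5 N·m clockwise.
Toolbox: 17.3 × 10 = 173 N down at 0.38 m → arm 7.34 m, τ = 173 × 7.34 = 1270 N·m clockwise.
Battery pack: 13.4 × 10 = 134 N down at 3.36 m → arm 4.36 m, τ = 134 × 4.36 = 584.2 N·m clockwise.
Weight: 32.5 × 10 = 325 N down at 1.18 m → arm 6.54 m, τ = 325 × 6.54 = 2126 N·m clockwise.
Sandbag: 19.6 × 10 = 196 N down at 5.56 m → arm 2.16 m, τ = 196 × 2.16 = 423.4 N·m clockwise.
Net moment of the loads = 4659 N·m clockwise.
The upward force F acts at the right end, arm 7.72 m, giving F × 7.72 counterclockwise.
Balancing moments: F × 7.72 = 4659, giving F = 4659 / 7.72 = 603 N.

F ≈ 603 N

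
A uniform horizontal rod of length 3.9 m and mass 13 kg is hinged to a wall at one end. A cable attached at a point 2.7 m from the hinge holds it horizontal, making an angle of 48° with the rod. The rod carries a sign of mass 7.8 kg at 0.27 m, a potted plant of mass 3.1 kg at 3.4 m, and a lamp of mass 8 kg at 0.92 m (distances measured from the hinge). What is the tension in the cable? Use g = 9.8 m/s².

T ≈ 222 N

Sum moments about the hinge (the unknown hinge reaction has zero arm there).
Beam weight: 13 × 9.8 = 127.4 N down at 1.95 m → arm 1.95 m, τ = 127.4 × 1.95 = 248.4 N·m clockwise.
Sign: 7.8 × 9.8 = 76.44 N down at 0.27 m → arm 0.27 m, τ = 76.44 × 0.27 = 20.64 N·m clockwise.
Potted plant: 3.1 × 9.8 = 30.38 N down at 3.4 m → arm 3.4 m, τ = 30.38 × 3.4 = 103.3 N·m clockwise.
Lamp: 8 × 9.8 = 78.4 N down at 0.92 m → arm 0.92 m, τ = 78.4 × 0.92 = 72.13 N·m clockwise.
Total clockwise load moment = 444.5 N·m.
The cable tension T acts at 2.7 m; only its component perpendicular to the rod, T sinθ, produces torque. sin 48° = 0.7431.
Setting net torque to zero: T × 2.7 × 0.7431 = 444.5 → T = 444.5 / 2.006 = 222 N.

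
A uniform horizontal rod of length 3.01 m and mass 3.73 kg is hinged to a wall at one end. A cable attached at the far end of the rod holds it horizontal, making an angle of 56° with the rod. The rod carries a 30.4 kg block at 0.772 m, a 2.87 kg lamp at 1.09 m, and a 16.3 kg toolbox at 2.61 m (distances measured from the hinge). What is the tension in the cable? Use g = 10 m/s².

About the hinge:
Beam weight: 3.73 × 10 = 37.3 N down at 1.505 m → arm 1.505 m, τ = 37.3 × 1.505 = 56.14 N·m clockwise.
Block: 30.4 × 10 = 304 N down at 0.772 m → arm 0.772 m, τ = 304 × 0.772 = 234.7 N·m clockwise.
Lamp: 2.87 × 10 = 28.7 N down at 1.09 m → arm 1.09 m, τ = 28.7 × 1.09 = 31.28 N·m clockwise.
Toolbox: 16.3 × 10 = 163 N down at 2.61 m → arm 2.61 m, τ = 163 × 2.61 = 425.4 N·m clockwise.
Total clockwise load moment = 747.5 N·m.
The cable tension T acts at 3.01 m; only its component perpendicular to the rod, T sinθ, produces torque. sin 56° = 0.829.
Balancing moments: T × 3.01 × 0.829 = 747.5, giving T = 747.5 / 2.495 = 300 N.

T ≈ 300 N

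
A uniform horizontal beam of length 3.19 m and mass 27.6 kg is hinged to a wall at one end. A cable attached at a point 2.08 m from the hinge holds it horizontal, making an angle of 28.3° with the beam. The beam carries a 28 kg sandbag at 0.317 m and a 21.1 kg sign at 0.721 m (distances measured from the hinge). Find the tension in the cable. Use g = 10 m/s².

T ≈ 691 N

Take moments about the hinge.
Beam weight: 27.6 × 10 = 276 N down at 1.595 m → arm 1.595 m, τ = 276 × 1.595 = 440.2 N·m clockwise.
Sandbag: 28 × 10 = 280 N down at 0.317 m → arm 0.317 m, τ = 280 × 0.317 = 88.76 N·m clockwise.
Sign: 21.1 × 10 = 211 N down at 0.721 m → arm 0.721 m, τ = 211 × 0.721 = 152.1 N·m clockwise.
Total clockwise load moment = 681.1 N·m.
The cable tension T acts at 2.08 m; only its component perpendicular to the beam, T sinθ, produces torque. sin 28.3° = 0.4741.
Στ = 0 ⇒ T × 2.08 × 0.4741 = 681.1 ⇒ T = 681.1 / 0.9861 = 691 N.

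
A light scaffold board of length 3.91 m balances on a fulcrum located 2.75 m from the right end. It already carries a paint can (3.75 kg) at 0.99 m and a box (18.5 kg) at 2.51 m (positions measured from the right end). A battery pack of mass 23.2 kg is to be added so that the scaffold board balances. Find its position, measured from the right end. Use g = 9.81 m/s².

x ≈ 3.23 m from the right end

About the fulcrum (at 2.75 m from the right end):
Paint can: 3.75 × 9.81 = 36.79 N down at 0.99 m → arm 1.76 m, τ = 36.79 × 1.76 = 64.75 N·m clockwise.
Box: 18.5 × 9.81 = 181.5 N down at 2.51 m → arm 0.24 m, τ = 181.5 × 0.24 = 43.56 N·m clockwise.
Net moment of existing loads = 108.3 N·m clockwise.
The battery pack weighs 23.2 × 9.81 = 227.6 N and must supply an equal counterclockwise moment, so its lever arm about the fulcrum is 108.3 / 227.6 = 0.476 m.
That puts it at 2.75 + 0.476 = 3.23 m from the right end.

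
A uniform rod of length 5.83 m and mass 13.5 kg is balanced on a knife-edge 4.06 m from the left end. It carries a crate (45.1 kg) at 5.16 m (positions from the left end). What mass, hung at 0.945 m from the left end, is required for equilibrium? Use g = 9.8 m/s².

Take moments about the knife-edge (at 4.06 m from the left end).
Beam weight: 13.5 × 9.8 = 132.3 N down at 2.915 m → arm 1.145 m, τ = 132.3 × 1.145 = 151.5 N·m counterclockwise.
Crate: 45.1 × 9.8 = 442 N down at 5.16 m → arm 1.1 m, τ = 442 × 1.1 = 486.2 N·m clockwise.
Net moment of known loads = 334.7 N·m clockwise.
An unknown mass m at 0.945 m has arm 3.115 m; its moment is m·g·3.115 counterclockwise.
Setting net torque to zero: m × 9.8 × 3.115 = 334.7 → m = 334.7 / (9.8 × 3.115) = 11 kg.

m ≈ 11 kg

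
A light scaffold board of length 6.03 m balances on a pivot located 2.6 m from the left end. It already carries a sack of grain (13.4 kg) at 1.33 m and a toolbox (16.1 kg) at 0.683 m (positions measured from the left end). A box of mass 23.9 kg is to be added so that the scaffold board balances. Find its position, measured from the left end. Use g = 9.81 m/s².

x ≈ 4.6 m from the left end

Take moments about the pivot (at 2.6 m from the left end).
Sack of grain: 13.4 × 9.81 = 131.5 N down at 1.33 m → arm 1.27 m, τ = 131.5 × 1.27 = 167 N·m counterclockwise.
Toolbox: 16.1 × 9.81 = 157.9 N down at 0.683 m → arm 1.917 m, τ = 157.9 × 1.917 = 302.7 N·m counterclockwise.
Net moment of existing loads = 469.7 N·m counterclockwise.
The box weighs 23.9 × 9.81 = 234.5 N and must supply an equal clockwise moment, so its lever arm about the pivot is 469.7 / 234.5 = 2 m.
That puts it at 2.6 + 2 = 4.6 m from the left end.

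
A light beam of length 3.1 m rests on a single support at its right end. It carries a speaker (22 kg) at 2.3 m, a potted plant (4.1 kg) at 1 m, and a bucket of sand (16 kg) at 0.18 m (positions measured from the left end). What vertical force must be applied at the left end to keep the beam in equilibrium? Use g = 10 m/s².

F ≈ 235 N

About the right end:
Speaker: 22 × 10 = 220 N down at 2.3 m → arm 0.8 m, τ = 220 × 0.8 = 176 N·m counterclockwise.
Potted plant: 4.1 × 10 = 41 N down at 1 m → arm 2.1 m, τ = 41 × 2.1 = 86.1 N·m counterclockwise.
Bucket of sand: 16 × 10 = 160 N down at 0.18 m → arm 2.92 m, τ = 160 × 2.92 = 467.2 N·m counterclockwise.
Net moment of the loads = 729.3 N·m counterclockwise.
The upward force F acts at the left end, arm 3.1 m, giving F × 3.1 clockwise.
Στ = 0 ⇒ F × 3.1 = 729.3 ⇒ F = 729.3 / 3.1 = 235 N.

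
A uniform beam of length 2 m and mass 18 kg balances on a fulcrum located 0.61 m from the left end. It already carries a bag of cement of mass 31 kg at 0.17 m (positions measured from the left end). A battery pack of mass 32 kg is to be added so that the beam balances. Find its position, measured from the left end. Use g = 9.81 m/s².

x ≈ 0.817 m from the left end

Taking torques about the fulcrum (at 0.61 m from the left end):
Beam weight: 18 × 9.81 = 176.6 N down at 1 m → arm 0.39 m, τ = 176.6 × 0.39 = 68.87 N·m clockwise.
Bag of cement: 31 × 9.81 = 304.1 N down at 0.17 m → arm 0.44 m, τ = 304.1 × 0.44 = 133.8 N·m counterclockwise.
Net moment of existing loads = 64.93 N·m counterclockwise.
The battery pack weighs 32 × 9.81 = 313.9 N and must supply an equal clockwise moment, so its lever arm about the fulcrum is 64.93 / 313.9 = 0.207 m.
That puts it at 0.61 + 0.207 = 0.817 m from the left end.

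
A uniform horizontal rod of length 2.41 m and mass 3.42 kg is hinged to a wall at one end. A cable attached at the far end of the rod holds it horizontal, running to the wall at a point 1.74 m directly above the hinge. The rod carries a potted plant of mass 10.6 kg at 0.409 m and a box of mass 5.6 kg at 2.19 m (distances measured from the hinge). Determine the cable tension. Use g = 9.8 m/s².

Take moments about the hinge.
Beam weight: 3.42 × 9.8 = 33.52 N down at 1.205 m → arm 1.205 m, τ = 33.52 × 1.205 = 40.39 N·m clockwise.
Potted plant: 10.6 × 9.8 = 103.9 N down at 0.409 m → arm 0.409 m, τ = 103.9 × 0.409 = 42.5 N·m clockwise.
Box: 5.6 × 9.8 = 54.88 N down at 2.19 m → arm 2.19 m, τ = 54.88 × 2.19 = 120.2 N·m clockwise.
Total clockwise load moment = 203.1 N·m.
The cable tension T acts at 2.41 m; only its component perpendicular to the rod, T sinθ, produces torque. sinθ = h/√(h²+d²) = 1.74/√(1.74²+2.41²) = 0.5854.
Balancing moments: T × 2.41 × 0.5854 = 203.1, giving T = 203.1 / 1.411 = 144 N.

T ≈ 144 N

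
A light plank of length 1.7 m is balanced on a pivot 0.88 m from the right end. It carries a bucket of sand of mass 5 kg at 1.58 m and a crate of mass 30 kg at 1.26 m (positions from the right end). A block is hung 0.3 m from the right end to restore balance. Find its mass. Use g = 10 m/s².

m ≈ 25.7 kg

About the pivot (at 0.88 m from the right end):
Bucket of sand: 5 × 10 = 50 N down at 1.58 m → arm 0.7 m, τ = 50 × 0.7 = 35 N·m counterclockwise.
Crate: 30 × 10 = 300 N down at 1.26 m → arm 0.38 m, τ = 300 × 0.38 = 114 N·m counterclockwise.
Net moment of known loads = 149 N·m counterclockwise.
An unknown mass m at 0.3 m has arm 0.58 m; its moment is m·g·0.58 clockwise.
For rotational equilibrium, m × 10 × 0.58 = 149, so m = 149 / (10 × 0.58) = 25.7 kg.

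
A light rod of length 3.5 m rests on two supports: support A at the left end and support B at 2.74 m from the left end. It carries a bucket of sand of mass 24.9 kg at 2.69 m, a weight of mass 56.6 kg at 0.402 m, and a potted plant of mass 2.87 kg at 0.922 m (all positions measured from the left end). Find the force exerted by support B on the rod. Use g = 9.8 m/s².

Sum moments about support A (its reaction then has zero moment arm).
Bucket of sand: 24.9 × 9.8 = 244 N down at 2.69 m → arm 2.69 m, τ = 244 × 2.69 = 656.4 N·m clockwise.
Weight: 56.6 × 9.8 = 554.7 N down at 0.402 m → arm 0.402 m, τ = 554.7 × 0.402 = 223 N·m clockwise.
Potted plant: 2.87 × 9.8 = 28.13 N down at 0.922 m → arm 0.922 m, τ = 28.13 × 0.922 = 25.94 N·m clockwise.
Net load moment about support A = 905.3 N·m clockwise.
Reaction R at support B is upward at 2.74 m, arm 2.74 m → moment R × 2.74 counterclockwise.
Στ = 0 ⇒ R × 2.74 = 905.3 ⇒ R = 330 N.

R_B ≈ 330 N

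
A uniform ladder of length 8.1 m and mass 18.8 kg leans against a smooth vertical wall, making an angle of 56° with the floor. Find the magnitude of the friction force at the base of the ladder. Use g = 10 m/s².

f ≈ 63.4 N

Sum moments about the foot of the ladder (the floor normal and friction both act there and drop out).
Ladder weight 18.8×10 = 188 N acts at 4.05 m along the ladder; its horizontal arm is 4.05·cos56° = 2.265 m → τ = 425.8 N·m clockwise.
Wall normal N acts horizontally at the top; its moment arm is the height L sinθ = 8.1·sin56° = 6.715 m, counterclockwise.
Setting net torque to zero: N × 6.715 = 425.8 → N = 63.4 N.
ΣFx = 0: friction at the foot balances the wall's push, so f = N_wall = 63.4 N.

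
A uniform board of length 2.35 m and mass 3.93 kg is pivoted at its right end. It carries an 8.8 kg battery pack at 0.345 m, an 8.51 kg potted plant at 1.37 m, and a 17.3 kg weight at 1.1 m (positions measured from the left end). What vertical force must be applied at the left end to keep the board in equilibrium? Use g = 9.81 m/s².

About the right end:
Beam weight: 3.93 × 9.81 = 38.55 N down at 1.175 m → arm 1.175 m, τ = 38.55 × 1.175 = 45.3 N·m counterclockwise.
Battery pack: 8.8 × 9.81 = 86.33 N down at 0.345 m → arm 2.005 m, τ = 86.33 × 2.005 = 173.1 N·m counterclockwise.
Potted plant: 8.51 × 9.81 = 83.48 N down at 1.37 m → arm 0.98 m, τ = 83.48 × 0.98 = 81.81 N·m counterclockwise.
Weight: 17.3 × 9.81 = 169.7 N down at 1.1 m → arm 1.25 m, τ = 169.7 × 1.25 = 212.1 N·m counterclockwise.
Net moment of the loads = 512.3 N·m counterclockwise.
The upward force F acts at the left end, arm 2.35 m, giving F × 2.35 clockwise.
Balancing moments: F × 2.35 = 512.3, giving F = 512.3 / 2.35 = 218 N.

F ≈ 218 N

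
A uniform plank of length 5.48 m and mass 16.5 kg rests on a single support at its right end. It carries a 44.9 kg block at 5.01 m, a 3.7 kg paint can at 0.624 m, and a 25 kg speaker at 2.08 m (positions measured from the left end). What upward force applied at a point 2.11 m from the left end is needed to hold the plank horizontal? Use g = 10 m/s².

Sum moments about the right end (the unknown pivot reaction has zero arm there).
Beam weight: 16.5 × 10 = 165 N down at 2.74 m → arm 2.74 m, τ = 165 × 2.74 = 452.1 N·m counterclockwise.
Block: 44.9 × 10 = 449 N down at 5.01 m → arm 0.47 m, τ = 449 × 0.47 = 211 N·m counterclockwise.
Paint can: 3.7 × 10 = 37 N down at 0.624 m → arm 4.856 m, τ = 37 × 4.856 = 179.7 N·m counterclockwise.
Speaker: 25 × 10 = 250 N down at 2.08 m → arm 3.4 m, τ = 250 × 3.4 = 850 N·m counterclockwise.
Net moment of the loads = 1693 N·m counterclockwise.
The upward force F acts at a point 2.11 m from the left end, arm 3.37 m, giving F × 3.37 clockwise.
For rotational equilibrium, F × 3.37 = 1693, so F = 1693 / 3.37 = 502 N.

F ≈ 502 N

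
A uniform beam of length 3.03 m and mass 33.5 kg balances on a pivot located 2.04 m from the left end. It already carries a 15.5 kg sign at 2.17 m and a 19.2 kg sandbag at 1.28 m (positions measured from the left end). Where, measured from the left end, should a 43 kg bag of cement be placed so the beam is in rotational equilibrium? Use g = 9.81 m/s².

x ≈ 2.74 m from the left end

Choose the pivot (at 2.04 m from the left end) as the axis so the support reaction has zero arm there.
Beam weight: 33.5 × 9.81 = 328.6 N down at 1.515 m → arm 0.525 m, τ = 328.6 × 0.525 = 172.5 N·m counterclockwise.
Sign: 15.5 × 9.81 = 152.1 N down at 2.17 m → arm 0.13 m, τ = 152.1 × 0.13 = 19.77 N·m clockwise.
Sandbag: 19.2 × 9.81 = 188.4 N down at 1.28 m → arm 0.76 m, τ = 188.4 × 0.76 = 143.2 N·m counterclockwise.
Net moment of existing loads = 295.9 N·m counterclockwise.
The bag of cement weighs 43 × 9.81 = 421.8 N and must supply an equal clockwise moment, so its lever arm about the pivot is 295.9 / 421.8 = 0.702 m.
That puts it at 2.04 + 0.702 = 2.74 m from the left end.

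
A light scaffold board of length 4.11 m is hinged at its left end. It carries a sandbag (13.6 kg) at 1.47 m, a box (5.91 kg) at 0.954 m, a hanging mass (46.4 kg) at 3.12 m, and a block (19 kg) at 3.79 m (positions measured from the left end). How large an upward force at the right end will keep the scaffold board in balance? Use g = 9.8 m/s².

About the left end:
Sandbag: 13.6 × 9.8 = 133.3 N down at 1.47 m → arm 1.47 m, τ = 133.3 × 1.47 = 196 N·m clockwise.
Box: 5.91 × 9.8 = 57.92 N down at 0.954 m → arm 0.954 m, τ = 57.92 × 0.954 = 55.26 N·m clockwise.
Hanging mass: 46.4 × 9.8 = 454.7 N down at 3.12 m → arm 3.12 m, τ = 454.7 × 3.12 = 1419 N·m clockwise.
Block: 19 × 9.8 = 186.2 N down at 3.79 m → arm 3.79 m, τ = 186.2 × 3.79 = 705.7 N·m clockwise.
Net moment of the loads = 2376 N·m clockwise.
The upward force F acts at the right end, arm 4.11 m, giving F × 4.11 counterclockwise.
Setting net torque to zero: F × 4.11 = 2376 → F = 2376 / 4.11 = 578 N.

F ≈ 578 N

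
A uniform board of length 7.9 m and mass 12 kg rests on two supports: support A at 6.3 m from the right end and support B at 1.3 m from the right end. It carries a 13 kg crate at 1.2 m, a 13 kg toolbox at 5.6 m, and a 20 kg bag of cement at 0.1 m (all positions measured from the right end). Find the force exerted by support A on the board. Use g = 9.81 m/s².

Choose support B as the axis so its reaction then has zero moment arm.
Beam weight: 12 × 9.81 = 117.7 N down at 3.95 m → arm 2.65 m, τ = 117.7 × 2.65 = 311.9 N·m counterclockwise.
Crate: 13 × 9.81 = 127.5 N down at 1.2 m → arm 0.1 m, τ = 127.5 × 0.1 = 12.75 N·m clockwise.
Toolbox: 13 × 9.81 = 127.5 N down at 5.6 m → arm 4.3 m, τ = 127.5 × 4.3 = 548.2 N·m counterclockwise.
Bag of cement: 20 × 9.81 = 196.2 N down at 0.1 m → arm 1.2 m, τ = 196.2 × 1.2 = 235.4 N·m clockwise.
Net load moment about support B = 612 N·m counterclockwise.
Reaction R at support A is upward at 6.3 m, arm 5 m → moment R × 5 clockwise.
For rotational equilibrium, R × 5 = 612, so R = 122 N.

R_A ≈ 122 N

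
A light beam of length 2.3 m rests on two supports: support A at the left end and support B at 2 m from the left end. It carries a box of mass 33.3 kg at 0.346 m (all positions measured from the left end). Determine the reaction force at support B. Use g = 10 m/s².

Choose support A as the axis so its reaction then has zero moment arm.
Box: 33.3 × 10 = 333 N down at 0.346 m → arm 0.346 m, τ = 333 × 0.346 = 115.2 N·m clockwise.
Net load moment about support A = 115.2 N·m clockwise.
Reaction R at support B is upward at 2 m, arm 2 m → moment R × 2 counterclockwise.
Balancing moments: R × 2 = 115.2, giving R = 57.6 N.

R_B ≈ 57.6 N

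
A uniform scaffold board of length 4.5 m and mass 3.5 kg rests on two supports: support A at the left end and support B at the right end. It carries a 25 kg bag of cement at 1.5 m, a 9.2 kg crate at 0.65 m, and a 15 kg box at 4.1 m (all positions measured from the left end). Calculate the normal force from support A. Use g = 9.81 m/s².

About support B:
Beam weight: 3.5 × 9.81 = 34.34 N down at 2.25 m → arm 2.25 m, τ = 34.34 × 2.25 = 77.27 N·m counterclockwise.
Bag of cement: 25 × 9.81 = 245.2 N down at 1.5 m → arm 3 m, τ = 245.2 × 3 = 735.6 N·m counterclockwise.
Crate: 9.2 × 9.81 = 90.25 N down at 0.65 m → arm 3.85 m, τ = 90.25 × 3.85 = 347.5 N·m counterclockwise.
Box: 15 × 9.81 = 147.2 N down at 4.1 m → arm 0.4 m, τ = 147.2 × 0.4 = 58.88 N·m counterclockwise.
Net load moment about support B = 1219 N·m counterclockwise.
Reaction R at support A is upward at 0 m, arm 4.5 m → moment R × 4.5 clockwise.
For rotational equilibrium, R × 4.5 = 1219, so R = 271 N.

R_A ≈ 271 N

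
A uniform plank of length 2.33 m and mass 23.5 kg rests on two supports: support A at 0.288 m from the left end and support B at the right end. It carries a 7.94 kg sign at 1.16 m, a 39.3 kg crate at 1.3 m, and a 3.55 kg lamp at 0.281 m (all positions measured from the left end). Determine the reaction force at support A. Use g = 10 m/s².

R_A ≈ 413 N

Taking torques about support B:
Beam weight: 23.5 × 10 = 235 N down at 1.165 m → arm 1.165 m, τ = 235 × 1.165 = 273.8 N·m counterclockwise.
Sign: 7.94 × 10 = 79.4 N down at 1.16 m → arm 1.17 m, τ = 79.4 × 1.17 = 92.9 N·m counterclockwise.
Crate: 39.3 × 10 = 393 N down at 1.3 m → arm 1.03 m, τ = 393 × 1.03 = 404.8 N·m counterclockwise.
Lamp: 3.55 × 10 = 35.5 N down at 0.281 m → arm 2.049 m, τ = 35.5 × 2.049 = 72.74 N·m counterclockwise.
Net load moment about support B = 844.2 N·m counterclockwise.
Reaction R at support A is upward at 0.288 m, arm 2.042 m → moment R × 2.042 clockwise.
Setting net torque to zero: R × 2.042 = 844.2 → R = 413 N.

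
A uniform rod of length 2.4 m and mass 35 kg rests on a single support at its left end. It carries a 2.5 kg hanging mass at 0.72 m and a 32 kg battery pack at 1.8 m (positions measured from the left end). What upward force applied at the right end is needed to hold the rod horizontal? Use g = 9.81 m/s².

F ≈ 414 N

Take moments about the left end.
Beam weight: 35 × 9.81 = 343.4 N down at 1.2 m → arm 1.2 m, τ = 343.4 × 1.2 = 412.1 N·m clockwise.
Hanging mass: 2.5 × 9.81 = 24.53 N down at 0.72 m → arm 0.72 m, τ = 24.53 × 0.72 = 17.66 N·m clockwise.
Battery pack: 32 × 9.81 = 313.9 N down at 1.8 m → arm 1.8 m, τ = 313.9 × 1.8 = 565 N·m clockwise.
Net moment of the loads = 994.8 N·m clockwise.
The upward force F acts at the right end, arm 2.4 m, giving F × 2.4 counterclockwise.
Setting net torque to zero: F × 2.4 = 994.8 → F = 994.8 / 2.4 = 414 N.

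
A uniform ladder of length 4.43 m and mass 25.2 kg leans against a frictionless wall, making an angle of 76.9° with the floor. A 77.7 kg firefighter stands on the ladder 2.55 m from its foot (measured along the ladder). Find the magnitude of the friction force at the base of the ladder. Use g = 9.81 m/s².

Taking torques about the foot of the ladder:
Ladder weight 25.2×9.81 = 247.2 N acts at 2.215 m along the ladder; its horizontal arm is 2.215·cos76.9° = 0.502 m → τ = 124.1 N·m clockwise.
Firefighter: 77.7×9.81 = 762.2 N at 2.55 m → arm 0.578 m → τ = 440.6 N·m clockwise.
Wall normal N acts horizontally at the top; its moment arm is the height L sinθ = 4.43·sin76.9° = 4.315 m, counterclockwise.
Balancing moments: N × 4.315 = 564.7, giving N = 131 N.
ΣFx = 0: friction at the foot balances the wall's push, so f = N_wall = 131 N.

f ≈ 131 N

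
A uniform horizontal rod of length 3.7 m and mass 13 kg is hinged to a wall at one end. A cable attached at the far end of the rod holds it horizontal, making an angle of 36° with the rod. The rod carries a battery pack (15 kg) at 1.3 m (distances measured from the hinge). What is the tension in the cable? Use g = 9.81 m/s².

Sum moments about the hinge (the unknown hinge reaction has zero arm there).
Beam weight: 13 × 9.81 = 127.5 N down at 1.85 m → arm 1.85 m, τ = 127.5 × 1.85 = 235.9 N·m clockwise.
Battery pack: 15 × 9.81 = 147.2 N down at 1.3 m → arm 1.3 m, τ = 147.2 × 1.3 = 191.4 N·m clockwise.
Total clockwise load moment = 427.3 N·m.
The cable tension T acts at 3.7 m; only its component perpendicular to the rod, T sinθ, produces torque. sin 36° = 0.5878.
Στ = 0 ⇒ T × 3.7 × 0.5878 = 427.3 ⇒ T = 427.3 / 2.175 = 196 N.

T ≈ 196 N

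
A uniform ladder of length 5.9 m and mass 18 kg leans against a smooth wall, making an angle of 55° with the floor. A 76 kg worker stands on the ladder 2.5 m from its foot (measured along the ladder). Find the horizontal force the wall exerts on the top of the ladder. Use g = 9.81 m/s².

N_wall ≈ 283 N

Take moments about the foot of the ladder.
Ladder weight 18×9.81 = 176.6 N acts at 2.95 m along the ladder; its horizontal arm is 2.95·cos55° = 1.692 m → τ = 298.8 N·m clockwise.
Worker: 76×9.81 = 745.6 N at 2.5 m → arm 1.434 m → τ = 1069 N·m clockwise.
Wall normal N acts horizontally at the top; its moment arm is the height L sinθ = 5.9·sin55° = 4.833 m, counterclockwise.
Στ = 0 ⇒ N × 4.833 = 1368 ⇒ N = 283 N.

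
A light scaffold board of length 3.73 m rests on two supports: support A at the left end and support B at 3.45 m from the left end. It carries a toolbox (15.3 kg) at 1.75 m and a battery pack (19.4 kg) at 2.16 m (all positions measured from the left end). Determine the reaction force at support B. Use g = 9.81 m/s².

Take moments about support A.
Toolbox: 15.3 × 9.81 = 150.1 N down at 1.75 m → arm 1.75 m, τ = 150.1 × 1.75 = 262.7 N·m clockwise.
Battery pack: 19.4 × 9.81 = 190.3 N down at 2.16 m → arm 2.16 m, τ = 190.3 × 2.16 = 411 N·m clockwise.
Net load moment about support A = 673.7 N·m clockwise.
Reaction R at support B is upward at 3.45 m, arm 3.45 m → moment R × 3.45 counterclockwise.
Balancing moments: R × 3.45 = 673.7, giving R = 195 N.

R_B ≈ 195 N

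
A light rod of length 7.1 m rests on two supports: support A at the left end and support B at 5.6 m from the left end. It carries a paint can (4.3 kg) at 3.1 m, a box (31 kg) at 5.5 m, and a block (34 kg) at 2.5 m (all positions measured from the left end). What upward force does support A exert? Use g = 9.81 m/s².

R_A ≈ 209 N

Choose support B as the axis so its reaction then has zero moment arm.
Paint can: 4.3 × 9.81 = 42.18 N down at 3.1 m → arm 2.5 m, τ = 42.18 × 2.5 = 105.5 N·m counterclockwise.
Box: 31 × 9.81 = 304.1 N down at 5.5 m → arm 0.1 m, τ = 304.1 × 0.1 = 30.41 N·m counterclockwise.
Block: 34 × 9.81 = 333.5 N down at 2.5 m → arm 3.1 m, τ = 333.5 × 3.1 = 1034 N·m counterclockwise.
Net load moment about support B = 1170 N·m counterclockwise.
Reaction R at support A is upward at 0 m, arm 5.6 m → moment R × 5.6 clockwise.
Στ = 0 ⇒ R × 5.6 = 1170 ⇒ R = 209 N.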